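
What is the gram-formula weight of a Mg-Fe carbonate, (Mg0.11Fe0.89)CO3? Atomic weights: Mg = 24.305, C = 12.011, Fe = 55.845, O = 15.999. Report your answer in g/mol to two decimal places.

M = 0.11×24.305 + 0.89×55.845 + 1×12.011 + 3×15.999

112.38 g/mol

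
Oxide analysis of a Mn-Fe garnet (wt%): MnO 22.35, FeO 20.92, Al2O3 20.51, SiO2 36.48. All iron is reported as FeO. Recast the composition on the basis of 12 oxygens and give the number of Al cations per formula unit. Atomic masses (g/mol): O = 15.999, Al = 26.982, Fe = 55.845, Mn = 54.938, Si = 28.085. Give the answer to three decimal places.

22.35 wt% MnO ÷ 70.937 g/mol = 0.31507 mol, giving 0.31507 Mn and 0.31507 O.
20.92 wt% FeO ÷ 71.844 g/mol = 0.29119 mol, giving 0.29119 Fe and 0.29119 O.
20.51 wt% Al2O3 ÷ 101.961 g/mol = 0.20116 mol, giving 0.40232 Al and 0.60348 O.
36.48 wt% SiO2 ÷ 60.083 g/mol = 0.60716 mol, giving 0.60716 Si and 1.21432 O.
Oxygen sums to 2.42406; scaling by 12/2.42406 = 4.95037 puts the formula on 12 O.
Al: 0.40232 × 4.95037 = 1.992 atoms per formula unit.

1.992 Al apfu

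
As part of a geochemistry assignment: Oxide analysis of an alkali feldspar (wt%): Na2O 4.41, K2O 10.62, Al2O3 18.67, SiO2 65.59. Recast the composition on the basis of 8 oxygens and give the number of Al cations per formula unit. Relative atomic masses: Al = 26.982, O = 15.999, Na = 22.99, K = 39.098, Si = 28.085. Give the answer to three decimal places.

Na2O: 4.41/61.979 = 0.07115 mol → 0.14230 mol Na, 0.07115 mol O.
K2O: 10.62/94.195 = 0.11274 mol → 0.22548 mol K, 0.11274 mol O.
Al2O3: 18.67/101.961 = 0.18311 mol → 0.36622 mol Al, 0.54933 mol O.
SiO2: 65.59/60.083 = 1.09166 mol → 1.09166 mol Si, 2.18332 mol O.
Total oxygen = 2.91654 mol. Normalization factor = 8/2.91654 = 2.74298.
Al per 8 O = 0.36622 × 2.74298 = 1.005.

1.005 Al apfu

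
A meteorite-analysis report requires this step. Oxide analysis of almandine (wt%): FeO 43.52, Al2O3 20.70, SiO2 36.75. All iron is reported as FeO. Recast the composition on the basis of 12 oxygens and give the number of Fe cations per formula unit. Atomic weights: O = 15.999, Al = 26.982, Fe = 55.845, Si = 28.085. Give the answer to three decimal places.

FeO: 43.52/71.844 = 0.60576 mol → 0.60576 mol Fe, 0.60576 mol O.
Al2O3: 20.70/101.961 = 0.20302 mol → 0.40604 mol Al, 0.60906 mol O.
SiO2: 36.75/60.083 = 0.61165 mol → 0.61165 mol Si, 1.22330 mol O.
Total oxygen = 2.43812 mol. Normalization factor = 12/2.43812 = 4.92183.
Fe per 12 O = 0.60576 × 4.92183 = 2.981.

2.981 Fe apfu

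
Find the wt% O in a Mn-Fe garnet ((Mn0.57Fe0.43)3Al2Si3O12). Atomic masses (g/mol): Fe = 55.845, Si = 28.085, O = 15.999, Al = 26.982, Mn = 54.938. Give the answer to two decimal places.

Molar mass of (Mn0.57Fe0.43)3Al2Si3O12: 1.71·54.938 + 1.29·55.845 + 2·26.982 + 3·28.085 + 12·15.999 = 496.191 g/mol.
Mass of O per formula unit: 12 × 15.999 = 191.988 g.
Weight fraction O = 191.988 / 496.191 = 0.3869.

38.69 mass %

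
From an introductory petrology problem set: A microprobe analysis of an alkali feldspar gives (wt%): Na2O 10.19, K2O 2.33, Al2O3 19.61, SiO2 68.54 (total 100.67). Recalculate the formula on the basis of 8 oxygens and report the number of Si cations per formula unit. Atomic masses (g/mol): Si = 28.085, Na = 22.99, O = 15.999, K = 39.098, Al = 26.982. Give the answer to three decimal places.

10.19 wt% Na2O ÷ 61.979 g/mol = 0.16441 mol, giving 0.32882 Na and 0.16441 O.
2.33 wt% K2O ÷ 94.195 g/mol = 0.02474 mol, giving 0.04948 K and 0.02474 O.
19.61 wt% Al2O3 ÷ 101.961 g/mol = 0.19233 mol, giving 0.38466 Al and 0.57699 O.
68.54 wt% SiO2 ÷ 60.083 g/mol = 1.14076 mol, giving 1.14076 Si and 2.28152 O.
Oxygen sums to 3.04766; scaling by 8/3.04766 = 2.62496 puts the formula on 8 O.
Si: 1.14076 × 2.62496 = 2.994 atoms per formula unit.

2.994 Si apfu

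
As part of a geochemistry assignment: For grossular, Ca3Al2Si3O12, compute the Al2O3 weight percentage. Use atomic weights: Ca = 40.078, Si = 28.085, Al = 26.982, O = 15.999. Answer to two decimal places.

Formula mass = 450.441 g/mol.
2 Al → 1.0000 mol Al2O3 per formula unit; M(Al2O3) = 101.961, so Al2O3 mass = 101.961 g.
101.961/450.441 × 100 = 22.64 wt%.

22.64 wt%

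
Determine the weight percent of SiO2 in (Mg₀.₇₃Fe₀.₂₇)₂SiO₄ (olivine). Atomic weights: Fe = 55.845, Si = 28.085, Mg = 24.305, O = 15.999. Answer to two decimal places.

38.09 wt%

Molar mass of (Mg₀.₇₃Fe₀.₂₇)₂SiO₄ = 1.46×24.305 + 0.54×55.845 + 1×28.085 + 4×15.999 = 157.723 g/mol.
Each formula unit contains 1 Si, equivalent to 1/1 = 1.0000 mol SiO2.
M(SiO2) = 1×28.085 + 2×15.999 = 60.083 g/mol.
Mass of SiO2 per formula unit = 1.0000 × 60.083 = 60.083 g.
SiO2 wt% = 60.083 / 157.723 × 100 = 38.09%.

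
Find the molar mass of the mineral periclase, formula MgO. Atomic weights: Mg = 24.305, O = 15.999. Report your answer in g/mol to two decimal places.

40.30 g/mol

Mg: 1 × 24.305 = 24.3050
O: 1 × 15.999 = 15.9990
Summing the contributions gives the formula mass.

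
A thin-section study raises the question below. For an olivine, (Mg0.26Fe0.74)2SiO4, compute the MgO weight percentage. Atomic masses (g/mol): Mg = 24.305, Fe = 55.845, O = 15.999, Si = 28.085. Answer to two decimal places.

Formula mass = 187.370 g/mol.
0.52 Mg → 0.5200 mol MgO per formula unit; M(MgO) = 40.304, so MgO mass = 20.958 g.
20.958/187.370 × 100 = 11.19 wt%.

11.19 wt%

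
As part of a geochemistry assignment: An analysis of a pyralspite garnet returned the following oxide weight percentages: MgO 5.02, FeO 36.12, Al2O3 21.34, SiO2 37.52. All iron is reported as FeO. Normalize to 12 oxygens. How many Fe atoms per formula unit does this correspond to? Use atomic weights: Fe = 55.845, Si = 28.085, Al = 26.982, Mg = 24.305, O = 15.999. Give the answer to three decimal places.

MgO: 5.02/40.304 = 0.12455 mol → 0.12455 mol Mg, 0.12455 mol O.
FeO: 36.12/71.844 = 0.50276 mol → 0.50276 mol Fe, 0.50276 mol O.
Al2O3: 21.34/101.961 = 0.20930 mol → 0.41860 mol Al, 0.62790 mol O.
SiO2: 37.52/60.083 = 0.62447 mol → 0.62447 mol Si, 1.24894 mol O.
Total oxygen = 2.50415 mol. Normalization factor = 12/2.50415 = 4.79205.
Fe per 12 O = 0.50276 × 4.79205 = 2.409.

2.409 Fe apfu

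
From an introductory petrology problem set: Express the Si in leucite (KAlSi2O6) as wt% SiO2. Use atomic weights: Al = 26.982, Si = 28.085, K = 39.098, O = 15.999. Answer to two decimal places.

55.06 wt%

Molar mass of KAlSi2O6 = 1×39.098 + 1×26.982 + 2×28.085 + 6×15.999 = 218.244 g/mol.
Each formula unit contains 2 Si, equivalent to 2/1 = 2.0000 mol SiO2.
M(SiO2) = 1×28.085 + 2×15.999 = 60.083 g/mol.
Mass of SiO2 per formula unit = 2.0000 × 60.083 = 120.166 g.
SiO2 wt% = 120.166 / 218.244 × 100 = 55.06%.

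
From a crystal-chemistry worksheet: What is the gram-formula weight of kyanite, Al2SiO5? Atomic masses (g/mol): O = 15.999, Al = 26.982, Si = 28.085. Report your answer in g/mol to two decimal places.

M = 2(26.982) + 1(28.085) + 5(15.999)

162.04 g/mol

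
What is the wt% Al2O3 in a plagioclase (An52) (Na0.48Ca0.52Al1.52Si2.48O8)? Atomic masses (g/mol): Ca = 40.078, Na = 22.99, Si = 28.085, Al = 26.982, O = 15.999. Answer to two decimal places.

Molar mass of Na0.48Ca0.52Al1.52Si2.48O8 = 0.48·22.99 + 0.52·40.078 + 1.52·26.982 + 2.48·28.085 + 8·15.999 = 270.531 g/mol.
Each formula unit contains 1.52 Al, equivalent to 1.52/2 = 0.7600 mol Al2O3.
M(Al2O3) = 2×26.982 + 3×15.999 = 101.961 g/mol.
Mass of Al2O3 per formula unit = 0.7600 × 101.961 = 77.490 g.
Al2O3 wt% = 77.490 / 270.531 × 100 = 28.64%.

28.64 wt%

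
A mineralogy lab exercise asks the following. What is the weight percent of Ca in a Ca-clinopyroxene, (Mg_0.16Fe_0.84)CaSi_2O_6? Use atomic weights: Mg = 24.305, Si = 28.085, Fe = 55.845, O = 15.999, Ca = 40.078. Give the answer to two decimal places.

16.49 wt%

M((Mg_0.16Fe_0.84)CaSi_2O_6) = 243.041 g/mol.
Ca contributes 1 × 40.078 = 40.078 g per mole.
40.078/243.041 = 0.1649 → 16.49%.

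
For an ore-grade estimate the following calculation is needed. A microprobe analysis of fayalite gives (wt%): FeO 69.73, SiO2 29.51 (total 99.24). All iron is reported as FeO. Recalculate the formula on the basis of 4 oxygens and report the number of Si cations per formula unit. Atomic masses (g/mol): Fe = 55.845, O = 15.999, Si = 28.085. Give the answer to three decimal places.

1.006 Si apfu

FeO (M=71.844): mol = 0.97058; Fe = 0.97058, O = 0.97058.
SiO2 (M=60.083): mol = 0.49115; Si = 0.49115, O = 0.98230.
ΣO = 1.95288; factor = 4/ΣO = 2.04826.
Si apfu = 0.49115 × 2.04826 = 1.006.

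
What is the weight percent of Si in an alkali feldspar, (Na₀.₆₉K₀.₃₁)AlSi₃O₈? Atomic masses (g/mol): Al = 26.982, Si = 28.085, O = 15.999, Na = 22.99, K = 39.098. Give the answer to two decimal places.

Formula mass = 0.69*22.99 + 0.31*39.098 + 1*26.982 + 3*28.085 + 8*15.999 = 267.212 g/mol, of which 84.255 g is Si.
So Si makes up 84.255/267.212 = 0.3153 of the mass, i.e. 31.53%.

31.53 weight percent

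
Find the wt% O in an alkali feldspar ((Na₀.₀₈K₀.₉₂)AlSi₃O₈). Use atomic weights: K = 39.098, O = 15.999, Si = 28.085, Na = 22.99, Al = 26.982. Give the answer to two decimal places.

46.20 wt%

Formula mass = 0.08*22.99 + 0.92*39.098 + 1*26.982 + 3*28.085 + 8*15.999 = 277.038 g/mol, of which 127.992 g is O.
So O makes up 127.992/277.038 = 0.4620 of the mass, i.e. 46.20%.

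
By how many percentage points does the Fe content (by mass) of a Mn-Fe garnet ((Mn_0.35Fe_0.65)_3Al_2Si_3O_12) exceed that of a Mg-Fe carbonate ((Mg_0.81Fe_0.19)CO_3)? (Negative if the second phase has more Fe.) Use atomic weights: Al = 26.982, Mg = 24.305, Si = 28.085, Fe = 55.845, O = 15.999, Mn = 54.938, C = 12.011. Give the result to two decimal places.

M((Mn_0.35Fe_0.65)_3Al_2Si_3O_12) = 496.790 g/mol, so wt% Fe = 108.898/496.790 × 100 = 21.92%.
M((Mg_0.81Fe_0.19)CO_3) = 90.306 g/mol, so wt% Fe = 10.611/90.306 × 100 = 11.75%.
21.92 − 11.75 = 10.17 pp.

10.17 percentage points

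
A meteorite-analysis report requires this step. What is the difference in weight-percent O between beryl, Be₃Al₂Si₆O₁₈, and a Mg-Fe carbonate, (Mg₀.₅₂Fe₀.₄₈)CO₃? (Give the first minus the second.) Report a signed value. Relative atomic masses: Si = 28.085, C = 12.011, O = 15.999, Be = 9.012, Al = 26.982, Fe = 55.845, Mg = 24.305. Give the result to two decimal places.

M(Be₃Al₂Si₆O₁₈) = 537.492 g/mol, so wt% O = 287.982/537.492 × 100 = 53.58%.
M((Mg₀.₅₂Fe₀.₄₈)CO₃) = 99.452 g/mol, so wt% O = 47.997/99.452 × 100 = 48.26%.
53.58 − 48.26 = 5.32 pp.

5.32 percentage points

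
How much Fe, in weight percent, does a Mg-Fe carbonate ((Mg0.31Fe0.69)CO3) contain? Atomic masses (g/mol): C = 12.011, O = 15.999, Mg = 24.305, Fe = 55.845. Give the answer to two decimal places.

36.33 weight percent

Formula mass = 0.31×24.305 + 0.69×55.845 + 1×12.011 + 3×15.999 = 106.076 g/mol, of which 38.533 g is Fe.
So Fe makes up 38.533/106.076 = 0.3633 of the mass, i.e. 36.33%.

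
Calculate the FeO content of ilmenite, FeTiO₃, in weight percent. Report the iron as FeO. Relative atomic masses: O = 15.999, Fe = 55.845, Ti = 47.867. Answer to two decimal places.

M(FeTiO₃) = 151.709 g/mol; M(FeO) = 71.844 g/mol.
Moles FeO per formula unit = 1 Fe ÷ 1 = 1.0000.
FeO fraction = (1.0000 × 71.844) / 151.709 = 71.844/151.709 = 0.4736.

47.36 wt%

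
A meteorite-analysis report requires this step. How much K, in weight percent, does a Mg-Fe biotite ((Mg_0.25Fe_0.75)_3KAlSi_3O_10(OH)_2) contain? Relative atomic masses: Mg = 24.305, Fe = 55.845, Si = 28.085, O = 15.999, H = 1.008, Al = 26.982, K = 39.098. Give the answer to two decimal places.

8.01 weight percent

Molar mass of (Mg_0.25Fe_0.75)_3KAlSi_3O_10(OH)_2: 0.75·24.305 + 2.25·55.845 + 1·39.098 + 1·26.982 + 3·28.085 + 12·15.999 + 2·1.008 = 488.219 g/mol.
Mass of K per formula unit: 1 × 39.098 = 39.098 g.
Weight fraction K = 39.098 / 488.219 = 0.0801.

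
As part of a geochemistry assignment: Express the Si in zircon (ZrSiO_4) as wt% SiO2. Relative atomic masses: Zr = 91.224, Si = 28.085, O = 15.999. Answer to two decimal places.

32.78 wt%

Molar mass of ZrSiO_4 = 1*91.224 + 1*28.085 + 4*15.999 = 183.305 g/mol.
Each formula unit contains 1 Si, equivalent to 1/1 = 1.0000 mol SiO2.
M(SiO2) = 1×28.085 + 2×15.999 = 60.083 g/mol.
Mass of SiO2 per formula unit = 1.0000 × 60.083 = 60.083 g.
SiO2 wt% = 60.083 / 183.305 × 100 = 32.78%.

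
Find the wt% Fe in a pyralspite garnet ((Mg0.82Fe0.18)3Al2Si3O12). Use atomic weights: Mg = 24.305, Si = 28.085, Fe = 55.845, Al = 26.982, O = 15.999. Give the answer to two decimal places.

7.18 weight percent

Molar mass of (Mg0.82Fe0.18)3Al2Si3O12: 2.46·24.305 + 0.54·55.845 + 2·26.982 + 3·28.085 + 12·15.999 = 420.154 g/mol.
Mass of Fe per formula unit: 0.54 × 55.845 = 30.156 g.
Weight fraction Fe = 30.156 / 420.154 = 0.0718.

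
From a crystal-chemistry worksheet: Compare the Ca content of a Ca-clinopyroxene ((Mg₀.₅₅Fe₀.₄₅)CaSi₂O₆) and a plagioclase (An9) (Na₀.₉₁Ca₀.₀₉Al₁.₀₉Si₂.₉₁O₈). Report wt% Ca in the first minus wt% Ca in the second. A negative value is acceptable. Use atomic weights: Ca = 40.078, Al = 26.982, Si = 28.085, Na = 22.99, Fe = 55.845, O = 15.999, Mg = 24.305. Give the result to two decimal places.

First mineral: 40.078 g Ca in 230.740 g formula = 17.37 wt% Ca.
Second mineral: 3.607 g Ca in 263.658 g formula = 1.37 wt% Ca.
17.37% − 1.37% gives a difference of 16.00 percentage points.

16.00 percentage points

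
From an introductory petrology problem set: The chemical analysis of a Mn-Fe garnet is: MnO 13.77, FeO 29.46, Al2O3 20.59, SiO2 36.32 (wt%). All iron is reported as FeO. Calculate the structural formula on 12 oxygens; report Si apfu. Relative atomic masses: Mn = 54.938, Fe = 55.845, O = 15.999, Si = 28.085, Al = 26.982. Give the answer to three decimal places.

2.999 Si apfu

MnO (M=70.937): mol = 0.19412; Mn = 0.19412, O = 0.19412.
FeO (M=71.844): mol = 0.41006; Fe = 0.41006, O = 0.41006.
Al2O3 (M=101.961): mol = 0.20194; Al = 0.40388, O = 0.60582.
SiO2 (M=60.083): mol = 0.60450; Si = 0.60450, O = 1.20900.
ΣO = 2.41900; factor = 12/ΣO = 4.96073.
Si apfu = 0.60450 × 4.96073 = 2.999.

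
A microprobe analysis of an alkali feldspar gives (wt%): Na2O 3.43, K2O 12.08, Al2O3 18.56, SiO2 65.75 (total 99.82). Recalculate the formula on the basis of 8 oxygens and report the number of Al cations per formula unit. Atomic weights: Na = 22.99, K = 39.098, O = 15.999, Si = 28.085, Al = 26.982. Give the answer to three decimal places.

0.998 Al apfu

Na2O: 3.43/61.979 = 0.05534 mol → 0.11068 mol Na, 0.05534 mol O.
K2O: 12.08/94.195 = 0.12824 mol → 0.25648 mol K, 0.12824 mol O.
Al2O3: 18.56/101.961 = 0.18203 mol → 0.36406 mol Al, 0.54609 mol O.
SiO2: 65.75/60.083 = 1.09432 mol → 1.09432 mol Si, 2.18864 mol O.
Total oxygen = 2.91831 mol. Normalization factor = 8/2.91831 = 2.74131.
Al per 8 O = 0.36406 × 2.74131 = 0.998.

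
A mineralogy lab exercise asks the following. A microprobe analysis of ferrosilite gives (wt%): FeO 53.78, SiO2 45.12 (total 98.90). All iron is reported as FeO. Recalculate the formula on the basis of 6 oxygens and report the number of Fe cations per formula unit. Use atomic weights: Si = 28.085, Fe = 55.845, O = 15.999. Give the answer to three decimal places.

1.996 Fe apfu

FeO (M=71.844): mol = 0.74857; Fe = 0.74857, O = 0.74857.
SiO2 (M=60.083): mol = 0.75096; Si = 0.75096, O = 1.50192.
ΣO = 2.25049; factor = 6/ΣO = 2.66609.
Fe apfu = 0.74857 × 2.66609 = 1.996.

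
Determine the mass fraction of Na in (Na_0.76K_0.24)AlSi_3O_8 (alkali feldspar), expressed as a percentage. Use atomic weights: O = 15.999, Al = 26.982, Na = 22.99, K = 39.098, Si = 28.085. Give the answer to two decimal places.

6.57 mass %

M((Na_0.76K_0.24)AlSi_3O_8) = 266.085 g/mol.
Na contributes 0.76 × 22.99 = 17.472 g per mole.
17.472/266.085 = 0.0657 → 6.57%.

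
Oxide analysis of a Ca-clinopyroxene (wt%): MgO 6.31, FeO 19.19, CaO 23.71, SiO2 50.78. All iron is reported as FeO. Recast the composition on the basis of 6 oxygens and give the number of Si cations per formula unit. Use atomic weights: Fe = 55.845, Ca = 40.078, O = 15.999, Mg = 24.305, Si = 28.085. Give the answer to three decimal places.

MgO (M=40.304): mol = 0.15656; Mg = 0.15656, O = 0.15656.
FeO (M=71.844): mol = 0.26711; Fe = 0.26711, O = 0.26711.
CaO (M=56.077): mol = 0.42281; Ca = 0.42281, O = 0.42281.
SiO2 (M=60.083): mol = 0.84516; Si = 0.84516, O = 1.69032.
ΣO = 2.53680; factor = 6/ΣO = 2.36518.
Si apfu = 0.84516 × 2.36518 = 1.999.

1.999 Si apfu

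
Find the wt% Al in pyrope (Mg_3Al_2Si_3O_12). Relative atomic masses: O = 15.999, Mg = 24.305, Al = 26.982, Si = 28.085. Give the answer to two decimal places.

13.39 mass %

Formula mass = 3·24.305 + 2·26.982 + 3·28.085 + 12·15.999 = 403.122 g/mol, of which 53.964 g is Al.
So Al makes up 53.964/403.122 = 0.1339 of the mass, i.e. 13.39%.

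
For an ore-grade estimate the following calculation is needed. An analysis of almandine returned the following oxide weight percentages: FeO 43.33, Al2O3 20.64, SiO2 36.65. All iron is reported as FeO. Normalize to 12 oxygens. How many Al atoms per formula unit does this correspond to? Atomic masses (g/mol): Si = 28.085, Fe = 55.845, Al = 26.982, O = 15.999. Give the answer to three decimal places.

1.999 Al apfu

FeO: 43.33/71.844 = 0.60311 mol → 0.60311 mol Fe, 0.60311 mol O.
Al2O3: 20.64/101.961 = 0.20243 mol → 0.40486 mol Al, 0.60729 mol O.
SiO2: 36.65/60.083 = 0.60999 mol → 0.60999 mol Si, 1.21998 mol O.
Total oxygen = 2.43038 mol. Normalization factor = 12/2.43038 = 4.93750.
Al per 12 O = 0.40486 × 4.93750 = 1.999.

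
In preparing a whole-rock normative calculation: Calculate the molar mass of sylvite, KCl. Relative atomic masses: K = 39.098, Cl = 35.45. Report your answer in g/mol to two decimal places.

74.55 g/mol

The formula mass is the sum 1(39.098) + 1(35.45).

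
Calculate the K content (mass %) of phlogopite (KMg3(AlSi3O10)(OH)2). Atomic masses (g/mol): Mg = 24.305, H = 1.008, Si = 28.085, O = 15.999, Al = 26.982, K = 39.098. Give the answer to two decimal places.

9.37 mass %

Molar mass of KMg3(AlSi3O10)(OH)2: 1×39.098 + 3×24.305 + 1×26.982 + 3×28.085 + 12×15.999 + 2×1.008 = 417.254 g/mol.
Mass of K per formula unit: 1 × 39.098 = 39.098 g.
Weight fraction K = 39.098 / 417.254 = 0.0937.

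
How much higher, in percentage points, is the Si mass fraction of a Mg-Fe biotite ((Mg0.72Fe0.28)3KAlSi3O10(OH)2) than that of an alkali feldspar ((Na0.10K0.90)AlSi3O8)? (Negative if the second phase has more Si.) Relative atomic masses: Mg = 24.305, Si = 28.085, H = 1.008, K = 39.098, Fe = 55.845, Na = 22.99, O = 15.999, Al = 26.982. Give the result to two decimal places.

First mineral: 84.255 g Si in 443.748 g formula = 18.99 wt% Si.
Second mineral: 84.255 g Si in 276.716 g formula = 30.45 wt% Si.
18.99% − 30.45% gives a difference of -11.46 percentage points.

-11.46 percentage points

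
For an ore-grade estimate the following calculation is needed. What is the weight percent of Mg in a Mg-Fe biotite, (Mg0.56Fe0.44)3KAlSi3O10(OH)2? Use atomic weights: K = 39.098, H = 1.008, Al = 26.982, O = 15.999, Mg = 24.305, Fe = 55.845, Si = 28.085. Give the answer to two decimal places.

8.90 weight percent

Formula mass = 1.68×24.305 + 1.32×55.845 + 1×39.098 + 1×26.982 + 3×28.085 + 12×15.999 + 2×1.008 = 458.887 g/mol, of which 40.832 g is Mg.
So Mg makes up 40.832/458.887 = 0.0890 of the mass, i.e. 8.90%.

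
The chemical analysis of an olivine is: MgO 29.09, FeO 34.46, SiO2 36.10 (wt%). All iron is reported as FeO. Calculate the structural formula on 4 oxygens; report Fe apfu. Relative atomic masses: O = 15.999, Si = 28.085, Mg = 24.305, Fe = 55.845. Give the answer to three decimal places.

MgO: 29.09/40.304 = 0.72176 mol → 0.72176 mol Mg, 0.72176 mol O.
FeO: 34.46/71.844 = 0.47965 mol → 0.47965 mol Fe, 0.47965 mol O.
SiO2: 36.10/60.083 = 0.60084 mol → 0.60084 mol Si, 1.20168 mol O.
Total oxygen = 2.40309 mol. Normalization factor = 4/2.40309 = 1.66452.
Fe per 4 O = 0.47965 × 1.66452 = 0.798.

0.798 Fe apfu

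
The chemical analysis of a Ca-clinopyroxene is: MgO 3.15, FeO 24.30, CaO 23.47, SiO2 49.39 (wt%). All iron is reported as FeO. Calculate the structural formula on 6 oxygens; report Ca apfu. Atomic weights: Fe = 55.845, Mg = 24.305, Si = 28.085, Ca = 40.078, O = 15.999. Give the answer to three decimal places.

1.013 Ca apfu

MgO: 3.15/40.304 = 0.07816 mol → 0.07816 mol Mg, 0.07816 mol O.
FeO: 24.30/71.844 = 0.33823 mol → 0.33823 mol Fe, 0.33823 mol O.
CaO: 23.47/56.077 = 0.41853 mol → 0.41853 mol Ca, 0.41853 mol O.
SiO2: 49.39/60.083 = 0.82203 mol → 0.82203 mol Si, 1.64406 mol O.
Total oxygen = 2.47898 mol. Normalization factor = 6/2.47898 = 2.42035.
Ca per 6 O = 0.41853 × 2.42035 = 1.013.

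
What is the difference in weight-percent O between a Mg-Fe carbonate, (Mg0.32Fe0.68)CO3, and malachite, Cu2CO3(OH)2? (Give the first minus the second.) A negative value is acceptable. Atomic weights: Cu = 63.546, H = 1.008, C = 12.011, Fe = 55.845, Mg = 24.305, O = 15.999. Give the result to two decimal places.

9.20 percentage points

M((Mg0.32Fe0.68)CO3) = 105.760 g/mol, so wt% O = 47.997/105.760 × 100 = 45.38%.
M(Cu2CO3(OH)2) = 221.114 g/mol, so wt% O = 79.995/221.114 × 100 = 36.18%.
45.38 − 36.18 = 9.20 pp.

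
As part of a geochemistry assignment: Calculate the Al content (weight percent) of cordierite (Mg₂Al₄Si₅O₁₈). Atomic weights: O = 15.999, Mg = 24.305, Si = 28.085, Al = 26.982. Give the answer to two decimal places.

18.45 weight percent

Molar mass of Mg₂Al₄Si₅O₁₈: 2×24.305 + 4×26.982 + 5×28.085 + 18×15.999 = 584.945 g/mol.
Mass of Al per formula unit: 4 × 26.982 = 107.928 g.
Weight fraction Al = 107.928 / 584.945 = 0.1845.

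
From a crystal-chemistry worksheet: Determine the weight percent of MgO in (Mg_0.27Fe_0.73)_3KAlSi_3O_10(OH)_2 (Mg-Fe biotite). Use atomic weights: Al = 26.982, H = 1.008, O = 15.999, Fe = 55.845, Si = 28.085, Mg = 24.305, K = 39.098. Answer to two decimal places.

6.71 wt%

M((Mg_0.27Fe_0.73)_3KAlSi_3O_10(OH)_2) = 486.327 g/mol; M(MgO) = 40.304 g/mol.
Moles MgO per formula unit = 0.81 Mg ÷ 1 = 0.8100.
MgO fraction = (0.8100 × 40.304) / 486.327 = 32.646/486.327 = 0.0671.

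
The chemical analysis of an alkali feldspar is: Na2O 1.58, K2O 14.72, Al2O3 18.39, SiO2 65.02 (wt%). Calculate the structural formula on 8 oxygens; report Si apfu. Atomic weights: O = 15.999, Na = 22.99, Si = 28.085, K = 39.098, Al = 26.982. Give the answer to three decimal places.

Na2O (M=61.979): mol = 0.02549; Na = 0.05098, O = 0.02549.
K2O (M=94.195): mol = 0.15627; K = 0.31254, O = 0.15627.
Al2O3 (M=101.961): mol = 0.18036; Al = 0.36072, O = 0.54108.
SiO2 (M=60.083): mol = 1.08217; Si = 1.08217, O = 2.16434.
ΣO = 2.88718; factor = 8/ΣO = 2.77087.
Si apfu = 1.08217 × 2.77087 = 2.999.

2.999 Si apfu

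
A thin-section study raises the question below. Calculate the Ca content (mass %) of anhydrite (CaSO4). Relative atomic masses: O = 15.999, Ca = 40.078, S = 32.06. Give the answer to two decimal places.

M(CaSO4) = 136.134 g/mol.
Ca contributes 1 × 40.078 = 40.078 g per mole.
40.078/136.134 = 0.2944 → 29.44%.

29.44 mass %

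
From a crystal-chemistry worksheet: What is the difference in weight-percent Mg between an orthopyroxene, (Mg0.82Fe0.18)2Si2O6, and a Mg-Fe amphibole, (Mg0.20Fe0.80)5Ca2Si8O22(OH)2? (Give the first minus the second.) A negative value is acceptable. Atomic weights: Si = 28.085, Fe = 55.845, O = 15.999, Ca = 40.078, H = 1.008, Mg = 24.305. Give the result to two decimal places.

First mineral: 39.860 g Mg in 212.128 g formula = 18.79 wt% Mg.
Second mineral: 24.305 g Mg in 938.513 g formula = 2.59 wt% Mg.
18.79% − 2.59% gives a difference of 16.20 percentage points.

16.20 percentage points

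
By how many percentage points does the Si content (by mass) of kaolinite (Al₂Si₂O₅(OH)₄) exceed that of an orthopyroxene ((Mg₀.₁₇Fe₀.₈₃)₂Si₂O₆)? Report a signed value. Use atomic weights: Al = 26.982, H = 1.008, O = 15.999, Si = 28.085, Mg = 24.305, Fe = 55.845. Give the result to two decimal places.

First mineral: 56.170 g Si in 258.157 g formula = 21.76 wt% Si.
Second mineral: 56.170 g Si in 253.130 g formula = 22.19 wt% Si.
21.76% − 22.19% gives a difference of -0.43 percentage points.

-0.43 percentage points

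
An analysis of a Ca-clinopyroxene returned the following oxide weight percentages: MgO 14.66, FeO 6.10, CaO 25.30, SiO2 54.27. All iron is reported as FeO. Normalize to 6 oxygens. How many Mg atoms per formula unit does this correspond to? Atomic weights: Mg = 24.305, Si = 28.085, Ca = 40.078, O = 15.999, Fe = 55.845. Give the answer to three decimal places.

0.806 Mg apfu

MgO (M=40.304): mol = 0.36374; Mg = 0.36374, O = 0.36374.
FeO (M=71.844): mol = 0.08491; Fe = 0.08491, O = 0.08491.
CaO (M=56.077): mol = 0.45117; Ca = 0.45117, O = 0.45117.
SiO2 (M=60.083): mol = 0.90325; Si = 0.90325, O = 1.80650.
ΣO = 2.70632; factor = 6/ΣO = 2.21703.
Mg apfu = 0.36374 × 2.21703 = 0.806.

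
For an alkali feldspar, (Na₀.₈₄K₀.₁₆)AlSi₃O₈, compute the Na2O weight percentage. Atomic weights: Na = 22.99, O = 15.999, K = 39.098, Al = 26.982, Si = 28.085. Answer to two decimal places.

9.83 wt%

Formula mass = 264.796 g/mol.
0.84 Na → 0.4200 mol Na2O per formula unit; M(Na2O) = 61.979, so Na2O mass = 26.031 g.
26.031/264.796 × 100 = 9.83 wt%.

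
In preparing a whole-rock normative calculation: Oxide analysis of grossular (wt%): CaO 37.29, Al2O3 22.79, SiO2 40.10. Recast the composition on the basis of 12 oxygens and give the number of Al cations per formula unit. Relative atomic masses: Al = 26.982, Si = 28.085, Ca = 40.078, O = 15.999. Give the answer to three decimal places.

CaO: 37.29/56.077 = 0.66498 mol → 0.66498 mol Ca, 0.66498 mol O.
Al2O3: 22.79/101.961 = 0.22352 mol → 0.44704 mol Al, 0.67056 mol O.
SiO2: 40.10/60.083 = 0.66741 mol → 0.66741 mol Si, 1.33482 mol O.
Total oxygen = 2.67036 mol. Normalization factor = 12/2.67036 = 4.49378.
Al per 12 O = 0.44704 × 4.49378 = 2.009.

2.009 Al apfu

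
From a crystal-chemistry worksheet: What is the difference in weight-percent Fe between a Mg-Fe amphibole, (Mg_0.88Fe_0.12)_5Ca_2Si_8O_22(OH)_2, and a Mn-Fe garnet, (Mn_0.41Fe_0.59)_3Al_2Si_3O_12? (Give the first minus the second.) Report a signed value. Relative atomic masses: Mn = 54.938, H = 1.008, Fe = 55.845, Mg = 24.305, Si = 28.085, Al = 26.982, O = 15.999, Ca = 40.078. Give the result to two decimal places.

-15.87 percentage points

First mineral: 33.507 g Fe in 831.277 g formula = 4.03 wt% Fe.
Second mineral: 98.846 g Fe in 496.626 g formula = 19.90 wt% Fe.
4.03% − 19.90% gives a difference of -15.87 percentage points.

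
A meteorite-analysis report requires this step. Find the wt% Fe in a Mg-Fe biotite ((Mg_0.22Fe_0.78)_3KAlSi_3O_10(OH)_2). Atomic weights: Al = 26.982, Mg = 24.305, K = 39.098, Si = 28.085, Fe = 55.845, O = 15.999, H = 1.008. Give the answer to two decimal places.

M((Mg_0.22Fe_0.78)_3KAlSi_3O_10(OH)_2) = 491.058 g/mol.
Fe contributes 2.34 × 55.845 = 130.677 g per mole.
130.677/491.058 = 0.2661 → 26.61%.

26.61 wt%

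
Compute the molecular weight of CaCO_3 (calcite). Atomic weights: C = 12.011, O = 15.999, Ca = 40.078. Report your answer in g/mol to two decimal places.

M = 1*40.078 + 1*12.011 + 3*15.999

100.09 g/mol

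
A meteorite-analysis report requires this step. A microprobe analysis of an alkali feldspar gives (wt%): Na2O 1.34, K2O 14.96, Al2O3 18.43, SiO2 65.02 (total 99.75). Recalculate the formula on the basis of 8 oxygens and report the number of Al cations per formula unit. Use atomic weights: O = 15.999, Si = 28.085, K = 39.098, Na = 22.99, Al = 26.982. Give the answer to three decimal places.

1.002 Al apfu

Na2O (M=61.979): mol = 0.02162; Na = 0.04324, O = 0.02162.
K2O (M=94.195): mol = 0.15882; K = 0.31764, O = 0.15882.
Al2O3 (M=101.961): mol = 0.18076; Al = 0.36152, O = 0.54228.
SiO2 (M=60.083): mol = 1.08217; Si = 1.08217, O = 2.16434.
ΣO = 2.88706; factor = 8/ΣO = 2.77099.
Al apfu = 0.36152 × 2.77099 = 1.002.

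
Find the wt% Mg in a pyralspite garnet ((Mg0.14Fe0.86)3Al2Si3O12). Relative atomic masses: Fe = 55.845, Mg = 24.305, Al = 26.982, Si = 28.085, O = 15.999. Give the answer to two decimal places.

2.11 weight percent

Molar mass of (Mg0.14Fe0.86)3Al2Si3O12: 0.42×24.305 + 2.58×55.845 + 2×26.982 + 3×28.085 + 12×15.999 = 484.495 g/mol.
Mass of Mg per formula unit: 0.42 × 24.305 = 10.208 g.
Weight fraction Mg = 10.208 / 484.495 = 0.0211.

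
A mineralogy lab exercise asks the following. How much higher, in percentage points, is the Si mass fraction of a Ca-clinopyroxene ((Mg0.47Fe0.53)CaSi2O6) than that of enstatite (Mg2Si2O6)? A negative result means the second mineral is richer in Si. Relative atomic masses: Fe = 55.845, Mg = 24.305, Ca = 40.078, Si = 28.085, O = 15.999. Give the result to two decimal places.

Si in (Mg0.47Fe0.53)CaSi2O6: molar mass 233.263 g/mol; 2×28.085 = 56.170 g → 24.08 wt%.
Si in Mg2Si2O6: molar mass 200.774 g/mol; 2×28.085 = 56.170 g → 27.98 wt%.
Difference = 24.08 − 27.98 = -3.90 percentage points.

-3.90 percentage points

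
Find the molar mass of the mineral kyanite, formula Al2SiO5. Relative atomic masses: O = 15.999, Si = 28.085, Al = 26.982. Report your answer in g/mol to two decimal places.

162.04 g/mol

The formula mass is the sum 2·26.982 + 1·28.085 + 5·15.999.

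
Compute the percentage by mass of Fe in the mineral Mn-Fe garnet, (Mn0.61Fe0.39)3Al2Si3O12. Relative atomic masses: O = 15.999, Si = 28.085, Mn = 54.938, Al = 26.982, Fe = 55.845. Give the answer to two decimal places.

Molar mass of (Mn0.61Fe0.39)3Al2Si3O12: 1.83×54.938 + 1.17×55.845 + 2×26.982 + 3×28.085 + 12×15.999 = 496.082 g/mol.
Mass of Fe per formula unit: 1.17 × 55.845 = 65.339 g.
Weight fraction Fe = 65.339 / 496.082 = 0.1317.

13.17 mass %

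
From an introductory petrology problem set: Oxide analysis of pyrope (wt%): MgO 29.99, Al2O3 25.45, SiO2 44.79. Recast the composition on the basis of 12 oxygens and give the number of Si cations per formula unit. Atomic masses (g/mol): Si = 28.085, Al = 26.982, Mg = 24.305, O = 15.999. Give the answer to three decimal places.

2.998 Si apfu

MgO (M=40.304): mol = 0.74409; Mg = 0.74409, O = 0.74409.
Al2O3 (M=101.961): mol = 0.24961; Al = 0.49922, O = 0.74883.
SiO2 (M=60.083): mol = 0.74547; Si = 0.74547, O = 1.49094.
ΣO = 2.98386; factor = 12/ΣO = 4.02164.
Si apfu = 0.74547 × 4.02164 = 2.998.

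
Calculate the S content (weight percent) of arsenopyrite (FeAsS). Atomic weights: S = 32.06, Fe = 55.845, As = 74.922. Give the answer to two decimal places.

19.69 weight percent

Formula mass = 1×55.845 + 1×74.922 + 1×32.06 = 162.827 g/mol, of which 32.060 g is S.
So S makes up 32.060/162.827 = 0.1969 of the mass, i.e. 19.69%.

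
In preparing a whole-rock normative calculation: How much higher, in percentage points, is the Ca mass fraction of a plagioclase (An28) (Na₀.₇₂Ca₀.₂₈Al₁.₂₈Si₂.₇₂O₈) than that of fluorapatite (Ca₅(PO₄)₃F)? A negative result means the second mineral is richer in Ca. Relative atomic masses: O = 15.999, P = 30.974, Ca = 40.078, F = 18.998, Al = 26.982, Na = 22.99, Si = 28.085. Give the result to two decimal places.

M(Na₀.₇₂Ca₀.₂₈Al₁.₂₈Si₂.₇₂O₈) = 266.695 g/mol, so wt% Ca = 11.222/266.695 × 100 = 4.21%.
M(Ca₅(PO₄)₃F) = 504.298 g/mol, so wt% Ca = 200.390/504.298 × 100 = 39.74%.
4.21 − 39.74 = -35.53 pp.

-35.53 percentage points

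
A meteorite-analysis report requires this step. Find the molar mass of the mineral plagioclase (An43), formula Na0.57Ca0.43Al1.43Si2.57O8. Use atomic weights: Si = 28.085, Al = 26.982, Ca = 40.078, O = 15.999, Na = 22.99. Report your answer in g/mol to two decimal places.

M = 0.57(22.99) + 0.43(40.078) + 1.43(26.982) + 2.57(28.085) + 8(15.999)

269.09 g/mol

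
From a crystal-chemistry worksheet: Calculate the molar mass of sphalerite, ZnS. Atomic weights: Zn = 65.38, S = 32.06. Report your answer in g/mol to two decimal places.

97.44 g/mol

Zn: 1 × 65.38 = 65.3800
S: 1 × 32.06 = 32.0600
Summing the contributions gives the formula mass.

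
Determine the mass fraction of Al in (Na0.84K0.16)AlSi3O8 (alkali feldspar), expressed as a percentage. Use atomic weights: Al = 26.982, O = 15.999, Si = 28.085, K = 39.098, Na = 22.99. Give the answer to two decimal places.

10.19 mass %

Molar mass of (Na0.84K0.16)AlSi3O8: 0.84*22.99 + 0.16*39.098 + 1*26.982 + 3*28.085 + 8*15.999 = 264.796 g/mol.
Mass of Al per formula unit: 1 × 26.982 = 26.982 g.
Weight fraction Al = 26.982 / 264.796 = 0.1019.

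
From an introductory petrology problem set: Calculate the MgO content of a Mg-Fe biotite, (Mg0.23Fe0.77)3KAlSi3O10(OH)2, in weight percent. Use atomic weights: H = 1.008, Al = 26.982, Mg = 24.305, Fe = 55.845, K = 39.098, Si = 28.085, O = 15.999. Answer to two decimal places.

5.67 wt%

Molar mass of (Mg0.23Fe0.77)3KAlSi3O10(OH)2 = 0.69*24.305 + 2.31*55.845 + 1*39.098 + 1*26.982 + 3*28.085 + 12*15.999 + 2*1.008 = 490.111 g/mol.
Each formula unit contains 0.69 Mg, equivalent to 0.69/1 = 0.6900 mol MgO.
M(MgO) = 1×24.305 + 1×15.999 = 40.304 g/mol.
Mass of MgO per formula unit = 0.6900 × 40.304 = 27.810 g.
MgO wt% = 27.810 / 490.111 × 100 = 5.67%.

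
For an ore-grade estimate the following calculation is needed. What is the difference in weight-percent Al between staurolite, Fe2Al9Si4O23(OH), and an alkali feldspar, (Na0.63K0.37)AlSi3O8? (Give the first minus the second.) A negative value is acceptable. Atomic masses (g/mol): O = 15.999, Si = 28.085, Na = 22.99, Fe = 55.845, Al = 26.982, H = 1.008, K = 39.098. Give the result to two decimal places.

First mineral: 242.838 g Al in 851.852 g formula = 28.51 wt% Al.
Second mineral: 26.982 g Al in 268.179 g formula = 10.06 wt% Al.
28.51% − 10.06% gives a difference of 18.45 percentage points.

18.45 percentage points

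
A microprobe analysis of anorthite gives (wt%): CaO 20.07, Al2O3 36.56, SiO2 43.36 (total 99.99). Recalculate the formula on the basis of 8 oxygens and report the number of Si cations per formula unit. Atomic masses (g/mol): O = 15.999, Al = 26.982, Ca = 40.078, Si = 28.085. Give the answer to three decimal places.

2.007 Si apfu

20.07 wt% CaO ÷ 56.077 g/mol = 0.35790 mol, giving 0.35790 Ca and 0.35790 O.
36.56 wt% Al2O3 ÷ 101.961 g/mol = 0.35857 mol, giving 0.71714 Al and 1.07571 O.
43.36 wt% SiO2 ÷ 60.083 g/mol = 0.72167 mol, giving 0.72167 Si and 1.44334 O.
Oxygen sums to 2.87695; scaling by 8/2.87695 = 2.78072 puts the formula on 8 O.
Si: 0.72167 × 2.78072 = 2.007 atoms per formula unit.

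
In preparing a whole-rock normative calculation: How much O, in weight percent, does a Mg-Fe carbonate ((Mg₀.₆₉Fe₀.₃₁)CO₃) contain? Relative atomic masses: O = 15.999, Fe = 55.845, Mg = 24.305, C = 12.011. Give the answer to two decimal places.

Molar mass of (Mg₀.₆₉Fe₀.₃₁)CO₃: 0.69×24.305 + 0.31×55.845 + 1×12.011 + 3×15.999 = 94.090 g/mol.
Mass of O per formula unit: 3 × 15.999 = 47.997 g.
Weight fraction O = 47.997 / 94.090 = 0.5101.

51.01 weight percent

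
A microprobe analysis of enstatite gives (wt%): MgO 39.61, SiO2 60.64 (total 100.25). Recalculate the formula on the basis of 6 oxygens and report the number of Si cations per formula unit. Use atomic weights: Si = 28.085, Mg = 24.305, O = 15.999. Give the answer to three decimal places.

2.018 Si apfu

MgO (M=40.304): mol = 0.98278; Mg = 0.98278, O = 0.98278.
SiO2 (M=60.083): mol = 1.00927; Si = 1.00927, O = 2.01854.
ΣO = 3.00132; factor = 6/ΣO = 1.99912.
Si apfu = 1.00927 × 1.99912 = 2.018.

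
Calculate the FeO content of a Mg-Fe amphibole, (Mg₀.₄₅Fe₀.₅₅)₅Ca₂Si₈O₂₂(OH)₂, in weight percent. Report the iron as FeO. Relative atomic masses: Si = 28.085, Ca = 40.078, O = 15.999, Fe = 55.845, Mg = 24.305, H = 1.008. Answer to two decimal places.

21.97 wt%

Molar mass of (Mg₀.₄₅Fe₀.₅₅)₅Ca₂Si₈O₂₂(OH)₂ = 2.25*24.305 + 2.75*55.845 + 2*40.078 + 8*28.085 + 24*15.999 + 2*1.008 = 899.088 g/mol.
Each formula unit contains 2.75 Fe, equivalent to 2.75/1 = 2.7500 mol FeO.
M(FeO) = 1×55.845 + 1×15.999 = 71.844 g/mol.
Mass of FeO per formula unit = 2.7500 × 71.844 = 197.571 g.
FeO wt% = 197.571 / 899.088 × 100 = 21.97%.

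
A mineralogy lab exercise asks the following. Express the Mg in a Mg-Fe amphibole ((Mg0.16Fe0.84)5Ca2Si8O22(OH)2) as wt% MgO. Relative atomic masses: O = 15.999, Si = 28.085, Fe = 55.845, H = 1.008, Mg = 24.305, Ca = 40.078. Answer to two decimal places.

M((Mg0.16Fe0.84)5Ca2Si8O22(OH)2) = 944.821 g/mol; M(MgO) = 40.304 g/mol.
Moles MgO per formula unit = 0.80 Mg ÷ 1 = 0.8000.
MgO fraction = (0.8000 × 40.304) / 944.821 = 32.243/944.821 = 0.0341.

3.41 wt%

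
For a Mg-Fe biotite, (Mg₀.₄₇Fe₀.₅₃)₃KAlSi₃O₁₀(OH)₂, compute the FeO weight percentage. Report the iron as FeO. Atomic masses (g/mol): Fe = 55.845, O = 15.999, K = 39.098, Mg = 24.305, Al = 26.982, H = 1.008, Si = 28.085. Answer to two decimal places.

24.44 wt%

Molar mass of (Mg₀.₄₇Fe₀.₅₃)₃KAlSi₃O₁₀(OH)₂ = 1.41×24.305 + 1.59×55.845 + 1×39.098 + 1×26.982 + 3×28.085 + 12×15.999 + 2×1.008 = 467.403 g/mol.
Each formula unit contains 1.59 Fe, equivalent to 1.59/1 = 1.5900 mol FeO.
M(FeO) = 1×55.845 + 1×15.999 = 71.844 g/mol.
Mass of FeO per formula unit = 1.5900 × 71.844 = 114.232 g.
FeO wt% = 114.232 / 467.403 × 100 = 24.44%.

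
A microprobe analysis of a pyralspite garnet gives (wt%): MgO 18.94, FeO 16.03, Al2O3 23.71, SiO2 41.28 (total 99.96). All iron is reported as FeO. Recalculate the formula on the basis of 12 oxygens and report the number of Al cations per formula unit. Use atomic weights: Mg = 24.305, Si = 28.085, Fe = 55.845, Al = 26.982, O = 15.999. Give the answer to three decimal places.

2.019 Al apfu

MgO: 18.94/40.304 = 0.46993 mol → 0.46993 mol Mg, 0.46993 mol O.
FeO: 16.03/71.844 = 0.22312 mol → 0.22312 mol Fe, 0.22312 mol O.
Al2O3: 23.71/101.961 = 0.23254 mol → 0.46508 mol Al, 0.69762 mol O.
SiO2: 41.28/60.083 = 0.68705 mol → 0.68705 mol Si, 1.37410 mol O.
Total oxygen = 2.76477 mol. Normalization factor = 12/2.76477 = 4.34032.
Al per 12 O = 0.46508 × 4.34032 = 2.019.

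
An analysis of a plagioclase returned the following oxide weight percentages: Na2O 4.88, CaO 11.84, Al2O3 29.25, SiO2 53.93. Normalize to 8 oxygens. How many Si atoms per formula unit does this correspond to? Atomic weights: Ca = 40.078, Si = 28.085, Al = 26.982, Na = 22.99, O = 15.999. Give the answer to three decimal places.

2.438 Si apfu

Na2O: 4.88/61.979 = 0.07874 mol → 0.15748 mol Na, 0.07874 mol O.
CaO: 11.84/56.077 = 0.21114 mol → 0.21114 mol Ca, 0.21114 mol O.
Al2O3: 29.25/101.961 = 0.28687 mol → 0.57374 mol Al, 0.86061 mol O.
SiO2: 53.93/60.083 = 0.89759 mol → 0.89759 mol Si, 1.79518 mol O.
Total oxygen = 2.94567 mol. Normalization factor = 8/2.94567 = 2.71585.
Si per 8 O = 0.89759 × 2.71585 = 2.438.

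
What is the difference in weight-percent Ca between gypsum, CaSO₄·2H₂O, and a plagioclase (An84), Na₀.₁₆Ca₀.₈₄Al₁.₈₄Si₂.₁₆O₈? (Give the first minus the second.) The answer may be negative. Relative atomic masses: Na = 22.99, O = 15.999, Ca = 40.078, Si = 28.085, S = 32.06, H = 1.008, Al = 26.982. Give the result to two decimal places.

First mineral: 40.078 g Ca in 172.164 g formula = 23.28 wt% Ca.
Second mineral: 33.666 g Ca in 275.646 g formula = 12.21 wt% Ca.
23.28% − 12.21% gives a difference of 11.07 percentage points.

11.07 percentage points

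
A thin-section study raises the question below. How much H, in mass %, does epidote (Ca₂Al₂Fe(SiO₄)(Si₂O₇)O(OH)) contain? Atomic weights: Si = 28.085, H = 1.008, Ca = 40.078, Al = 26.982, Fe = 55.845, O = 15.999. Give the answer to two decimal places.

0.21 mass %

Molar mass of Ca₂Al₂Fe(SiO₄)(Si₂O₇)O(OH): 2*40.078 + 2*26.982 + 1*55.845 + 3*28.085 + 13*15.999 + 1*1.008 = 483.215 g/mol.
Mass of H per formula unit: 1 × 1.008 = 1.008 g.
Weight fraction H = 1.008 / 483.215 = 0.0021.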